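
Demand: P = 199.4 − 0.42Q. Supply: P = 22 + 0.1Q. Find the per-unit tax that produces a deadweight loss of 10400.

104

Competitive equilibrium: 199.4 − 0.42Q = 22 + 0.1Q → Q* = 341.1538, P* = 56.1154.
A tax t gives ΔQ = t/0.52 and wedge t, so DWL = t²/1.04.
t²/1.04 = 10400 → t² = 10816 → t = 104.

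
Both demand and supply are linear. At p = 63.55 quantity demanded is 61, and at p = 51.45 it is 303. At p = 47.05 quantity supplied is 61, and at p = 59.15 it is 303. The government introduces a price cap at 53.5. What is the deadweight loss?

Demand slope = (51.45 − 63.55)/(303 − 61) = −0.05, so p = 66.6 − 0.05q.
Supply slope = (59.15 − 47.05)/(303 − 61) = 0.05, so p = 44 + 0.05q.
Competitive equilibrium: 66.6 − 0.05q = 44 + 0.05q → q* = 226, p* = 55.3.
At the ceiling p = 53.5, quantity supplied = (53.5 − 44)/0.05 = 190.
Willingness to pay at q' = 190: 66.6 − 0.05·190 = 57.1.
Δq = 226 − 190 = 36; wedge = 57.1 − 53.5 = 3.6.
Welfare loss = ½ × 36 × 3.6 = 64.80.

64.80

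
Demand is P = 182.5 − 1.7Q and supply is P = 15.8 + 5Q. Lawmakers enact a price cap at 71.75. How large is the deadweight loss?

627.90

Competitive equilibrium: 182.5 − 1.7Q = 15.8 + 5Q → Q* = 24.8806, P* = 140.203.
At the ceiling P = 71.75, quantity supplied = (71.75 − 15.8)/5 = 11.19.
Willingness to pay at Q' = 11.19: 182.5 − 1.7·11.19 = 163.477.
ΔQ = 24.8806 − 11.19 = 13.6906; wedge = 163.477 − 71.75 = 91.727.
Welfare loss = ½ × 13.6906 × 91.727 = 627.90.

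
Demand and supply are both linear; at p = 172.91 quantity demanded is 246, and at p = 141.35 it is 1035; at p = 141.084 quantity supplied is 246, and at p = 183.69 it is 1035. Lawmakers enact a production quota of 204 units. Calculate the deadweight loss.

6807.34

Demand slope = (141.35 − 172.91)/(1035 − 246) = −0.04, so p = 182.75 − 0.04q.
Supply slope = (183.69 − 141.084)/(1035 − 246) = 0.054, so p = 127.8 + 0.054q.
Competitive equilibrium: 182.75 − 0.04q = 127.8 + 0.054q → q* = 584.5745, p* = 159.367.
At q = 204: demand price = 182.75 − 0.04·204 = 174.59; supply price = 127.8 + 0.054·204 = 138.816.
Δq = 584.5745 − 204 = 380.5745; wedge = 174.59 − 138.816 = 35.774.
Deadweight loss = ½ × 380.5745 × 35.774 = 6807.34.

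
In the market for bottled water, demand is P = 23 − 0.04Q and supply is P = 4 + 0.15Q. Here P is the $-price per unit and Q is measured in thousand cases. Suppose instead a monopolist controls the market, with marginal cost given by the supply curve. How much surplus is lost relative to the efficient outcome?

Competitive equilibrium: 23 − 0.04Q = 4 + 0.15Q → Q* = 100, P* = 19.
Marginal revenue: MR = 23 − 0.08Q. Set MR = MC: 23 − 0.08Q = 4 + 0.15Q → Q_m = 82.6087.
Price P_m = 23 − 0.04·82.6087 = 19.6957; MC(Q_m) = 4 + 0.15·82.6087 = 16.3913.
Competitive Q* = 100, so ΔQ = 17.3913; wedge = 19.6957 − 16.3913 = 3.3044.
DWL = ½ × 17.3913 × 3.3044 = $28.73 thousand.

$28.73 thousand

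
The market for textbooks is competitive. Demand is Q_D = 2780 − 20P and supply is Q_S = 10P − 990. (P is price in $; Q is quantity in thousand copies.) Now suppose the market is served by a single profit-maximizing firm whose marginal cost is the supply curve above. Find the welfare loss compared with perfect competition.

In inverse form: demand P = 139 − 0.05Q, supply P = 99 + 0.1Q.
Competitive equilibrium: 139 − 0.05Q = 99 + 0.1Q → Q* = 266.6667, P* = 125.6667.
Marginal revenue: MR = 139 − 0.1Q. Set MR = MC: 139 − 0.1Q = 99 + 0.1Q → Q_m = 200.
Price P_m = 139 − 0.05·200 = 129; MC(Q_m) = 99 + 0.1·200 = 119.
Competitive Q* = 266.6667, so ΔQ = 66.6667; wedge = 129 − 119 = 10.
The triangle = ½ × 66.6667 × 10 = $333.33 thousand.

$333.33 thousand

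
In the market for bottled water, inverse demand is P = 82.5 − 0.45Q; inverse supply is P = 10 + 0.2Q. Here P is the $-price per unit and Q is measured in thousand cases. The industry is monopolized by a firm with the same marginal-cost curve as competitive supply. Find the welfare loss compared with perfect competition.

$676.66 thousand

Competitive equilibrium: 82.5 − 0.45Q = 10 + 0.2Q → Q* = 111.5385, P* = 32.3077.
Marginal revenue: MR = 82.5 − 0.9Q. Set MR = MC: 82.5 − 0.9Q = 10 + 0.2Q → Q_m = 65.9091.
Price P_m = 82.5 − 0.45·65.9091 = 52.8409; MC(Q_m) = 10 + 0.2·65.9091 = 23.1818.
Competitive Q* = 111.5385, so ΔQ = 45.6294; wedge = 52.8409 − 23.1818 = 29.6591.
DWL = ½ × 45.6294 × 29.6591 = $676.66 thousand.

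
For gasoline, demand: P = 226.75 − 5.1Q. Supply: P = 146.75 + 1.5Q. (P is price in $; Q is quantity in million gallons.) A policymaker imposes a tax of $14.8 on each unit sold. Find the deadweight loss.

Competitive equilibrium: 226.75 − 5.1Q = 146.75 + 1.5Q → Q* = 12.1212, P* = 164.9318.
With the tax, the buyer price exceeds the seller price by 14.8: (226.75 − 5.1Q) − (146.75 + 1.5Q) = 14.8 → Q' = 9.8788.
ΔQ = 12.1212 − 9.8788 = 2.2424; the wedge equals the tax, 14.8.
Welfare loss = ½ × 2.2424 × 14.8 = $16.59 million.

$16.59 million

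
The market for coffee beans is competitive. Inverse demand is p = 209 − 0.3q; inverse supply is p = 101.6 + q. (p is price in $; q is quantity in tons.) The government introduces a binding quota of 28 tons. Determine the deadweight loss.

Competitive equilibrium: 209 − 0.3q = 101.6 + q → q* = 82.6154, p* = 184.2154.
At q = 28: demand price = 209 − 0.3·28 = 200.6; supply price = 101.6 + 1·28 = 129.6.
Δq = 82.6154 − 28 = 54.6154; wedge = 200.6 − 129.6 = 71.
Welfare loss = ½ × 54.6154 × 71 = $1938.85.

$1938.85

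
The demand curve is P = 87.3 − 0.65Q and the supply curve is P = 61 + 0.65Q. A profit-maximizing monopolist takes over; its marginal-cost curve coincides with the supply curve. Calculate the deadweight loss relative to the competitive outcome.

Competitive equilibrium: 87.3 − 0.65Q = 61 + 0.65Q → Q* = 20.2308, P* = 74.15.
Marginal revenue: MR = 87.3 − 1.3Q. Set MR = MC: 87.3 − 1.3Q = 61 + 0.65Q → Q_m = 13.4872.
Price P_m = 87.3 − 0.65·13.4872 = 78.5333; MC(Q_m) = 61 + 0.65·13.4872 = 69.7667.
Competitive Q* = 20.2308, so ΔQ = 6.7436; wedge = 78.5333 − 69.7667 = 8.7666.
Welfare loss = ½ × 6.7436 × 8.7666 = 29.56.

29.56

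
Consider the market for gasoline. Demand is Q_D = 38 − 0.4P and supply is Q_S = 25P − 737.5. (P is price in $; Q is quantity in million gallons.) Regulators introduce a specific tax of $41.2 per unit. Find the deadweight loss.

$334.14 million

In inverse form: demand P = 95 − 2.5Q, supply P = 29.5 + 0.04Q.
Competitive equilibrium: 95 − 2.5Q = 29.5 + 0.04Q → Q* = 25.7874, P* = 30.5315.
With the tax, the buyer price exceeds the seller price by 41.2: (95 − 2.5Q) − (29.5 + 0.04Q) = 41.2 → Q' = 9.5669.
ΔQ = 25.7874 − 9.5669 = 16.2205; the wedge equals the tax, 41.2.
The triangle = ½ × 16.2205 × 41.2 = $334.14 million.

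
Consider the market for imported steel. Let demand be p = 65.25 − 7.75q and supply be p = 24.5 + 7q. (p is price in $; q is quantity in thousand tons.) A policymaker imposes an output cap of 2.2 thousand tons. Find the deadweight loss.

$2.34 thousand

Competitive equilibrium: 65.25 − 7.75q = 24.5 + 7q → q* = 2.7627, p* = 43.839.
At q = 2.2: demand price = 65.25 − 7.75·2.2 = 48.2; supply price = 24.5 + 7·2.2 = 39.9.
Δq = 2.7627 − 2.2 = 0.5627; wedge = 48.2 − 39.9 = 8.3.
Welfare loss = ½ × 0.5627 × 8.3 = $2.34 thousand.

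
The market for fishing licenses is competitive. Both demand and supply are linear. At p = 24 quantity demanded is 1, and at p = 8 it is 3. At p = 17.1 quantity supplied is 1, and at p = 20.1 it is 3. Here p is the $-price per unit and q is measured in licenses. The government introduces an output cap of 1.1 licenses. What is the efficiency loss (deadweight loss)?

Demand slope = (8 − 24)/(3 − 1) = −8, so p = 32 − 8q.
Supply slope = (20.1 − 17.1)/(3 − 1) = 1.5, so p = 15.6 + 1.5q.
Competitive equilibrium: 32 − 8q = 15.6 + 1.5q → q* = 1.7263, p* = 18.1895.
At q = 1.1: demand price = 32 − 8·1.1 = 23.2; supply price = 15.6 + 1.5·1.1 = 17.25.
Δq = 1.7263 − 1.1 = 0.6263; wedge = 23.2 − 17.25 = 5.95.
DWL = ½ × 0.6263 × 5.95 = $1.86.

$1.86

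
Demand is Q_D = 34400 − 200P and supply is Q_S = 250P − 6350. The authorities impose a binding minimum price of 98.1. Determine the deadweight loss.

In inverse form: demand P = 172 − 0.005Q, supply P = 25.4 + 0.004Q.
Competitive equilibrium: 172 − 0.005Q = 25.4 + 0.004Q → Q* = 16288.8889, P* = 90.5556.
At the floor P = 98.1, quantity demanded = (172 − 98.1)/0.005 = 14780.
Sellers' marginal cost at Q' = 14780: 25.4 + 0.004·14780 = 84.52.
ΔQ = 16288.8889 − 14780 = 1508.8889; wedge = 98.1 − 84.52 = 13.58.
DWL = ½ × 1508.8889 × 13.58 = 10245.36.

10245.36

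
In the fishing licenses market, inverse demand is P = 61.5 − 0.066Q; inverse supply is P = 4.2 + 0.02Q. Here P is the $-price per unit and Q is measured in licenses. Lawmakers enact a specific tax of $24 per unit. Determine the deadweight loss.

$3348.84

Competitive equilibrium: 61.5 − 0.066Q = 4.2 + 0.02Q → Q* = 666.2791, P* = 17.5256.
With the tax, the buyer price exceeds the seller price by 24: (61.5 − 0.066Q) − (4.2 + 0.02Q) = 24 → Q' = 387.2093.
ΔQ = 666.2791 − 387.2093 = 279.0698; the wedge equals the tax, 24.
Deadweight loss = ½ × 279.0698 × 24 = $3348.84.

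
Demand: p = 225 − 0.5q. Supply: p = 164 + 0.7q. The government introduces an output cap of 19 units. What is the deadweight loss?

Competitive equilibrium: 225 − 0.5q = 164 + 0.7q → q* = 50.8333, p* = 199.5833.
At q = 19: demand price = 225 − 0.5·19 = 215.5; supply price = 164 + 0.7·19 = 177.3.
Δq = 50.8333 − 19 = 31.8333; wedge = 215.5 − 177.3 = 38.2.
Welfare loss = ½ × 31.8333 × 38.2 = 608.02.

608.02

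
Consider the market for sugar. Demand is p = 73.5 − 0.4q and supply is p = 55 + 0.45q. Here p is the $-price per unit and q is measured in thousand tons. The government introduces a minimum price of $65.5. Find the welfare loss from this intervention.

$1.32 thousand

Competitive equilibrium: 73.5 − 0.4q = 55 + 0.45q → q* = 21.7647, p* = 64.7941.
At the floor p = 65.5, quantity demanded = (73.5 − 65.5)/0.4 = 20.
Sellers' marginal cost at q' = 20: 55 + 0.45·20 = 64.
Δq = 21.7647 − 20 = 1.7647; wedge = 65.5 − 64 = 1.5.
Welfare loss = ½ × 1.7647 × 1.5 = $1.32 thousand.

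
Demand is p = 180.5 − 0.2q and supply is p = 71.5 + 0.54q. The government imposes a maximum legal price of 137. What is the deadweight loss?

250.14

Competitive equilibrium: 180.5 − 0.2q = 71.5 + 0.54q → q* = 147.2973, p* = 151.0405.
At the ceiling p = 137, quantity supplied = (137 − 71.5)/0.54 = 121.2963.
Willingness to pay at q' = 121.2963: 180.5 − 0.2·121.2963 = 156.2407.
Δq = 147.2973 − 121.2963 = 26.001; wedge = 156.2407 − 137 = 19.2407.
DWL = ½ × 26.001 × 19.2407 = 250.14.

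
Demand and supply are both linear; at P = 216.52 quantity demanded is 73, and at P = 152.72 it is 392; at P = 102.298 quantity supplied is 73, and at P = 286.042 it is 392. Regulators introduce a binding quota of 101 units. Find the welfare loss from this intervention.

5512.33

Demand slope = (152.72 − 216.52)/(392 − 73) = −0.2, so P = 231.12 − 0.2Q.
Supply slope = (286.042 − 102.298)/(392 − 73) = 0.576, so P = 60.25 + 0.576Q.
Competitive equilibrium: 231.12 − 0.2Q = 60.25 + 0.576Q → Q* = 220.1933, P* = 187.0813.
At Q = 101: demand price = 231.12 − 0.2·101 = 210.92; supply price = 60.25 + 0.576·101 = 118.426.
ΔQ = 220.1933 − 101 = 119.1933; wedge = 210.92 − 118.426 = 92.494.
The triangle = ½ × 119.1933 × 92.494 = 5512.33.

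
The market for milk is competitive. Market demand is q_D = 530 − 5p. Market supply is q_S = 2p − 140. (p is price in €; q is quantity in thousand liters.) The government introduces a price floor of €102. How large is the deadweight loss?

In inverse form: demand p = 106 − 0.2q, supply p = 70 + 0.5q.
Competitive equilibrium: 106 − 0.2q = 70 + 0.5q → q* = 51.4286, p* = 95.7143.
At the floor p = 102, quantity demanded = (106 − 102)/0.2 = 20.
Sellers' marginal cost at q' = 20: 70 + 0.5·20 = 80.
Δq = 51.4286 − 20 = 31.4286; wedge = 102 − 80 = 22.
The triangle = ½ × 31.4286 × 22 = €345.71 thousand.

€345.71 thousand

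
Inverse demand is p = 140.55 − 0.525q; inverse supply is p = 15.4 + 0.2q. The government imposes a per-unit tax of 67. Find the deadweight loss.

Competitive equilibrium: 140.55 − 0.525q = 15.4 + 0.2q → q* = 172.6207, p* = 49.9241.
With the tax, the buyer price exceeds the seller price by 67: (140.55 − 0.525q) − (15.4 + 0.2q) = 67 → q' = 80.2069.
Δq = 172.6207 − 80.2069 = 92.4138; the wedge equals the tax, 67.
The triangle = ½ × 92.4138 × 67 = 3095.86.

3095.86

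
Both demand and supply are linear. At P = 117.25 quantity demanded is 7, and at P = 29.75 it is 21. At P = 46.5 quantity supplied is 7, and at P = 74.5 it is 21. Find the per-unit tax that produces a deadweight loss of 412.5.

Demand slope = (29.75 − 117.25)/(21 − 7) = −6.25, so P = 161 − 6.25Q.
Supply slope = (74.5 − 46.5)/(21 − 7) = 2, so P = 32.5 + 2Q.
Competitive equilibrium: 161 − 6.25Q = 32.5 + 2Q → Q* = 15.5758, P* = 63.6515.
A tax t gives ΔQ = t/8.25 and wedge t, so DWL = t²/16.5.
t²/16.5 = 412.5 → t² = 6806.25 → t = 82.5.

82.5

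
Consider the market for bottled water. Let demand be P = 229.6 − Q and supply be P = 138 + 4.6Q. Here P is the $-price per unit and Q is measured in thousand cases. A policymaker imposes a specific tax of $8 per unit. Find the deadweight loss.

$5.71 thousand

Competitive equilibrium: 229.6 − Q = 138 + 4.6Q → Q* = 16.3571, P* = 213.2429.
With the tax, the buyer price exceeds the seller price by 8: (229.6 − Q) − (138 + 4.6Q) = 8 → Q' = 14.9286.
ΔQ = 16.3571 − 14.9286 = 1.4285; the wedge equals the tax, 8.
Deadweight loss = ½ × 1.4285 × 8 = $5.71 thousand.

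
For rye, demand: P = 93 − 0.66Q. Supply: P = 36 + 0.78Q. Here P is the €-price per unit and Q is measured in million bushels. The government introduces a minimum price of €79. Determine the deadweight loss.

Competitive equilibrium: 93 − 0.66Q = 36 + 0.78Q → Q* = 39.5833, P* = 66.875.
At the floor P = 79, quantity demanded = (93 − 79)/0.66 = 21.2121.
Sellers' marginal cost at Q' = 21.2121: 36 + 0.78·21.2121 = 52.5454.
ΔQ = 39.5833 − 21.2121 = 18.3712; wedge = 79 − 52.5454 = 26.4546.
Welfare loss = ½ × 18.3712 × 26.4546 = €243 million.

€243 million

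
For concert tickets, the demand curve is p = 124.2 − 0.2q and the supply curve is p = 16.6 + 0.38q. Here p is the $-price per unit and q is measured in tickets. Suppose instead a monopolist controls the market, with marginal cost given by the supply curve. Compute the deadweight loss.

Competitive equilibrium: 124.2 − 0.2q = 16.6 + 0.38q → q* = 185.5172, p* = 87.0966.
Marginal revenue: MR = 124.2 − 0.4q. Set MR = MC: 124.2 − 0.4q = 16.6 + 0.38q → q_m = 137.9487.
Price p_m = 124.2 − 0.2·137.9487 = 96.6103; MC(q_m) = 16.6 + 0.38·137.9487 = 69.0205.
Competitive q* = 185.5172, so Δq = 47.5685; wedge = 96.6103 − 69.0205 = 27.5898.
DWL = ½ × 47.5685 × 27.5898 = $656.20.

$656.20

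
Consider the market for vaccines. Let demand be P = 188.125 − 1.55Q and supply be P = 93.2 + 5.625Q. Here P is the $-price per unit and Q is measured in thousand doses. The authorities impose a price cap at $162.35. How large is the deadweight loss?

$3.15 thousand

Competitive equilibrium: 188.125 − 1.55Q = 93.2 + 5.625Q → Q* = 13.23, P* = 167.6186.
At the ceiling P = 162.35, quantity supplied = (162.35 − 93.2)/5.625 = 12.2933.
Willingness to pay at Q' = 12.2933: 188.125 − 1.55·12.2933 = 169.0704.
ΔQ = 13.23 − 12.2933 = 0.9367; wedge = 169.0704 − 162.35 = 6.7204.
Welfare loss = ½ × 0.9367 × 6.7204 = $3.15 thousand.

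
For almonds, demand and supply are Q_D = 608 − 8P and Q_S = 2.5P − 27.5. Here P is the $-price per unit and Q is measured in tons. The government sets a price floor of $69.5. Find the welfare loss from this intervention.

In inverse form: demand P = 76 − 0.125Q, supply P = 11 + 0.4Q.
Competitive equilibrium: 76 − 0.125Q = 11 + 0.4Q → Q* = 123.8095, P* = 60.5238.
At the floor P = 69.5, quantity demanded = (76 − 69.5)/0.125 = 52.
Sellers' marginal cost at Q' = 52: 11 + 0.4·52 = 31.8.
ΔQ = 123.8095 − 52 = 71.8095; wedge = 69.5 − 31.8 = 37.7.
Deadweight loss = ½ × 71.8095 × 37.7 = $1353.61.

$1353.61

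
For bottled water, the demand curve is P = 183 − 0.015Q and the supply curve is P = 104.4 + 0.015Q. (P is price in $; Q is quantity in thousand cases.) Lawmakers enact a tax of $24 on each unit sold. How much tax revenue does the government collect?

$43680 thousand

Competitive equilibrium: 183 − 0.015Q = 104.4 + 0.015Q → Q* = 2620, P* = 143.7.
With the tax, the buyer price exceeds the seller price by 24: (183 − 0.015Q) − (104.4 + 0.015Q) = 24 → Q' = 1820.
Tax revenue = 24 × 1820 = $43680 thousand.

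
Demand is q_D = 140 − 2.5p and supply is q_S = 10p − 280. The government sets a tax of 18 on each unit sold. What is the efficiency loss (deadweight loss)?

324

In inverse form: demand p = 56 − 0.4q, supply p = 28 + 0.1q.
Competitive equilibrium: 56 − 0.4q = 28 + 0.1q → q* = 56, p* = 33.6.
With the tax, the buyer price exceeds the seller price by 18: (56 − 0.4q) − (28 + 0.1q) = 18 → q' = 20.
Δq = 56 − 20 = 36; the wedge equals the tax, 18.
DWL = ½ × 36 × 18 = 324.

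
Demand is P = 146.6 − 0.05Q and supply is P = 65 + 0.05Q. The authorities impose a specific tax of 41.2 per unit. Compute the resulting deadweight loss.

Competitive equilibrium: 146.6 − 0.05Q = 65 + 0.05Q → Q* = 816, P* = 105.8.
With the tax, the buyer price exceeds the seller price by 41.2: (146.6 − 0.05Q) − (65 + 0.05Q) = 41.2 → Q' = 404.
ΔQ = 816 − 404 = 412; the wedge equals the tax, 41.2.
The triangle = ½ × 412 × 41.2 = 8487.20.

8487.20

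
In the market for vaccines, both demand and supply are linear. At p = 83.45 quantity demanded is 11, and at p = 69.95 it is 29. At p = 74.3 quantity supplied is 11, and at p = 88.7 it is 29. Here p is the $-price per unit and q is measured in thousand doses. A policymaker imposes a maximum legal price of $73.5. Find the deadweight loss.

Demand slope = (69.95 − 83.45)/(29 − 11) = −0.75, so p = 91.7 − 0.75q.
Supply slope = (88.7 − 74.3)/(29 − 11) = 0.8, so p = 65.5 + 0.8q.
Competitive equilibrium: 91.7 − 0.75q = 65.5 + 0.8q → q* = 16.9032, p* = 79.0226.
At the ceiling p = 73.5, quantity supplied = (73.5 − 65.5)/0.8 = 10.
Willingness to pay at q' = 10: 91.7 − 0.75·10 = 84.2.
Δq = 16.9032 − 10 = 6.9032; wedge = 84.2 − 73.5 = 10.7.
Deadweight loss = ½ × 6.9032 × 10.7 = $36.93 thousand.

$36.93 thousand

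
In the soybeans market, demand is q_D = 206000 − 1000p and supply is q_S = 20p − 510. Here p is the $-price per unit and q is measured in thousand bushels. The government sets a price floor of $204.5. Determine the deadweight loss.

$106039.22 thousand

In inverse form: demand p = 206 − 0.001q, supply p = 25.5 + 0.05q.
Competitive equilibrium: 206 − 0.001q = 25.5 + 0.05q → q* = 3539.2157, p* = 202.4608.
At the floor p = 204.5, quantity demanded = (206 − 204.5)/0.001 = 1500.
Sellers' marginal cost at q' = 1500: 25.5 + 0.05·1500 = 100.5.
Δq = 3539.2157 − 1500 = 2039.2157; wedge = 204.5 − 100.5 = 104.
Welfare loss = ½ × 2039.2157 × 104 = $106039.22 thousand.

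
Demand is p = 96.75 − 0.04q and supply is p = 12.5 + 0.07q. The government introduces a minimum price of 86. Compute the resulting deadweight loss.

13594.19

Competitive equilibrium: 96.75 − 0.04q = 12.5 + 0.07q → q* = 765.9091, p* = 66.1136.
At the floor p = 86, quantity demanded = (96.75 − 86)/0.04 = 268.75.
Sellers' marginal cost at q' = 268.75: 12.5 + 0.07·268.75 = 31.3125.
Δq = 765.9091 − 268.75 = 497.1591; wedge = 86 − 31.3125 = 54.6875.
The triangle = ½ × 497.1591 × 54.6875 = 13594.19.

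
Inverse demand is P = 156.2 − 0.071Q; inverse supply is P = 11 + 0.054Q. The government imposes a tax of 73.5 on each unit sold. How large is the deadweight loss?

21609

Competitive equilibrium: 156.2 − 0.071Q = 11 + 0.054Q → Q* = 1161.6, P* = 73.7264.
With the tax, the buyer price exceeds the seller price by 73.5: (156.2 − 0.071Q) − (11 + 0.054Q) = 73.5 → Q' = 573.6.
ΔQ = 1161.6 − 573.6 = 588; the wedge equals the tax, 73.5.
Welfare loss = ½ × 588 × 73.5 = 21609.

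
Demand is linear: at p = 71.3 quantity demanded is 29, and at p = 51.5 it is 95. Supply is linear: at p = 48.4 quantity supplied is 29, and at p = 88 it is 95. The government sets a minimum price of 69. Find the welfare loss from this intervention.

142.22

Demand slope = (51.5 − 71.3)/(95 − 29) = −0.3, so p = 80 − 0.3q.
Supply slope = (88 − 48.4)/(95 − 29) = 0.6, so p = 31 + 0.6q.
Competitive equilibrium: 80 − 0.3q = 31 + 0.6q → q* = 54.4444, p* = 63.6667.
At the floor p = 69, quantity demanded = (80 − 69)/0.3 = 36.6667.
Sellers' marginal cost at q' = 36.6667: 31 + 0.6·36.6667 = 53.
Δq = 54.4444 − 36.6667 = 17.7777; wedge = 69 − 53 = 16.
The triangle = ½ × 17.7777 × 16 = 142.22.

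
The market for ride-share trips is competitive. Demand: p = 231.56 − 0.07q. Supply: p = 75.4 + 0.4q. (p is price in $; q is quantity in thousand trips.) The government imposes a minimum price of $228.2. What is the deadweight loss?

$18988.26 thousand

Competitive equilibrium: 231.56 − 0.07q = 75.4 + 0.4q → q* = 332.25532, p* = 208.30213.
At the floor p = 228.2, quantity demanded = (231.56 − 228.2)/0.07 = 48.
Sellers' marginal cost at q' = 48: 75.4 + 0.4·48 = 94.6.
Δq = 332.25532 − 48 = 284.25532; wedge = 228.2 − 94.6 = 133.6.
DWL = ½ × 284.25532 × 133.6 = $18988.26 thousand.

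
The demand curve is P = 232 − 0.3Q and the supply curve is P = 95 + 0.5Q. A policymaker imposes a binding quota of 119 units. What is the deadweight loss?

Competitive equilibrium: 232 − 0.3Q = 95 + 0.5Q → Q* = 171.25, P* = 180.625.
At Q = 119: demand price = 232 − 0.3·119 = 196.3; supply price = 95 + 0.5·119 = 154.5.
ΔQ = 171.25 − 119 = 52.25; wedge = 196.3 − 154.5 = 41.8.
Welfare loss = ½ × 52.25 × 41.8 = 1092.025.

1092.025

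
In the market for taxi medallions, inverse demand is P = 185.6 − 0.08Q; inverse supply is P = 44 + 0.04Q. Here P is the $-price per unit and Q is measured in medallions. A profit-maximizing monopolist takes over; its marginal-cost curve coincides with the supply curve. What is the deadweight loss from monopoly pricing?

Competitive equilibrium: 185.6 − 0.08Q = 44 + 0.04Q → Q* = 1180, P* = 91.2.
Marginal revenue: MR = 185.6 − 0.16Q. Set MR = MC: 185.6 − 0.16Q = 44 + 0.04Q → Q_m = 708.
Price P_m = 185.6 − 0.08·708 = 128.96; MC(Q_m) = 44 + 0.04·708 = 72.32.
Competitive Q* = 1180, so ΔQ = 472; wedge = 128.96 − 72.32 = 56.64.
Deadweight loss = ½ × 472 × 56.64 = $13367.04.

$13367.04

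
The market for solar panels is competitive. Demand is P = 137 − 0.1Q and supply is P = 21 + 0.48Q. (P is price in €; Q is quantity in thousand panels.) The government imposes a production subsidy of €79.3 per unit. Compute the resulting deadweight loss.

€5421.11 thousand

Competitive equilibrium: 137 − 0.1Q = 21 + 0.48Q → Q* = 200, P* = 117.
The subsidy lowers effective supply by 79.3: P = 0.48Q − 58.3.
New quantity: 137 − 0.1Q = 0.48Q − 58.3 → Q' = 336.7241.
Overproduction ΔQ = 336.7241 − 200 = 136.7241; wedge = subsidy = 79.3.
DWL = ½ × 136.7241 × 79.3 = €5421.11 thousand.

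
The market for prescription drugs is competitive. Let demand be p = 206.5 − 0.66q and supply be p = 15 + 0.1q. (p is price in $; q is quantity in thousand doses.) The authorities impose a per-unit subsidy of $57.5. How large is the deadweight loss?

Competitive equilibrium: 206.5 − 0.66q = 15 + 0.1q → q* = 251.9737, p* = 40.1974.
The subsidy lowers effective supply by 57.5: p = 0.1q − 42.5.
New quantity: 206.5 − 0.66q = 0.1q − 42.5 → q' = 327.6316.
Overproduction Δq = 327.6316 − 251.9737 = 75.6579; wedge = subsidy = 57.5.
DWL = ½ × 75.6579 × 57.5 = $2175.16 thousand.

$2175.16 thousand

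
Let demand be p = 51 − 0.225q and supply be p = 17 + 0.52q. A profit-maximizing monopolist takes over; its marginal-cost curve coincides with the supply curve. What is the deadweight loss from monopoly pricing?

Competitive equilibrium: 51 − 0.225q = 17 + 0.52q → q* = 45.6376, p* = 40.7315.
Marginal revenue: MR = 51 − 0.45q. Set MR = MC: 51 − 0.45q = 17 + 0.52q → q_m = 35.0515.
Price p_m = 51 − 0.225·35.0515 = 43.1134; MC(q_m) = 17 + 0.52·35.0515 = 35.2268.
Competitive q* = 45.6376, so Δq = 10.5861; wedge = 43.1134 − 35.2268 = 7.8866.
Welfare loss = ½ × 10.5861 × 7.8866 = 41.74.

41.74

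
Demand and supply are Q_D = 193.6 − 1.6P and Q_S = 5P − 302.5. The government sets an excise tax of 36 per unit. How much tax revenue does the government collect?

1069.09

In inverse form: demand P = 121 − 0.625Q, supply P = 60.5 + 0.2Q.
Competitive equilibrium: 121 − 0.625Q = 60.5 + 0.2Q → Q* = 73.3333, P* = 75.1667.
With the tax, the buyer price exceeds the seller price by 36: (121 − 0.625Q) − (60.5 + 0.2Q) = 36 → Q' = 29.697.
Tax revenue = 36 × 29.697 = 1069.09.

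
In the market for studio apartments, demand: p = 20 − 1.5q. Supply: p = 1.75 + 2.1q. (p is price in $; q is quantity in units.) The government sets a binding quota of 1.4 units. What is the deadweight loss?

$24.24

Competitive equilibrium: 20 − 1.5q = 1.75 + 2.1q → q* = 5.0694, p* = 12.3958.
At q = 1.4: demand price = 20 − 1.5·1.4 = 17.9; supply price = 1.75 + 2.1·1.4 = 4.69.
Δq = 5.0694 − 1.4 = 3.6694; wedge = 17.9 − 4.69 = 13.21.
DWL = ½ × 3.6694 × 13.21 = $24.24.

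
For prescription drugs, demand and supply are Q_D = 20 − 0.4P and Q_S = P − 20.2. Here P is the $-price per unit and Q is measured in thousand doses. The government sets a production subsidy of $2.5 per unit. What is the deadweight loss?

In inverse form: demand P = 50 − 2.5Q, supply P = 20.2 + Q.
Competitive equilibrium: 50 − 2.5Q = 20.2 + Q → Q* = 8.5143, P* = 28.7143.
The subsidy lowers effective supply by 2.5: P = 17.7 + Q.
New quantity: 50 − 2.5Q = 17.7 + Q → Q' = 9.2286.
Overproduction ΔQ = 9.2286 − 8.5143 = 0.7143; wedge = subsidy = 2.5.
Deadweight loss = ½ × 0.7143 × 2.5 = $0.89 thousand.

$0.89 thousand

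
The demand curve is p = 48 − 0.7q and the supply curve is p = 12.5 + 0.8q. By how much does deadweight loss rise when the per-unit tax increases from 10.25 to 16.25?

53

Competitive equilibrium: 48 − 0.7q = 12.5 + 0.8q → q* = 23.6667, p* = 31.4333.
For a per-unit tax t: Δq = t/1.5, so DWL = ½·t·(t/1.5) = t²/3.
At t = 10.25: DWL = 35.021. At t = 16.25: DWL = 88.021.
Increase = 88.021 − 35.021 = 53.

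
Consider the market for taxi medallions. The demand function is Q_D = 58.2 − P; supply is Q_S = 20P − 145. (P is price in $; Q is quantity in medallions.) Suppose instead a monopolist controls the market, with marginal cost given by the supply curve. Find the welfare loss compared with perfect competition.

$294.14

In inverse form: demand P = 58.2 − Q, supply P = 7.25 + 0.05Q.
Competitive equilibrium: 58.2 − Q = 7.25 + 0.05Q → Q* = 48.5238, P* = 9.6762.
Marginal revenue: MR = 58.2 − 2Q. Set MR = MC: 58.2 − 2Q = 7.25 + 0.05Q → Q_m = 24.8537.
Price P_m = 58.2 − 1·24.8537 = 33.3463; MC(Q_m) = 7.25 + 0.05·24.8537 = 8.4927.
Competitive Q* = 48.5238, so ΔQ = 23.6701; wedge = 33.3463 − 8.4927 = 24.8536.
Deadweight loss = ½ × 23.6701 × 24.8536 = $294.14.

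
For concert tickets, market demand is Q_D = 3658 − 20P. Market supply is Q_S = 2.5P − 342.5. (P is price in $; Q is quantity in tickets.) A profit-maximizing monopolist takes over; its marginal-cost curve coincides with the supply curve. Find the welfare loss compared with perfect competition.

In inverse form: demand P = 182.9 − 0.05Q, supply P = 137 + 0.4Q.
Competitive equilibrium: 182.9 − 0.05Q = 137 + 0.4Q → Q* = 102, P* = 177.8.
Marginal revenue: MR = 182.9 − 0.1Q. Set MR = MC: 182.9 − 0.1Q = 137 + 0.4Q → Q_m = 91.8.
Price P_m = 182.9 − 0.05·91.8 = 178.31; MC(Q_m) = 137 + 0.4·91.8 = 173.72.
Competitive Q* = 102, so ΔQ = 10.2; wedge = 178.31 − 173.72 = 4.59.
DWL = ½ × 10.2 × 4.59 = $23.409.

$23.409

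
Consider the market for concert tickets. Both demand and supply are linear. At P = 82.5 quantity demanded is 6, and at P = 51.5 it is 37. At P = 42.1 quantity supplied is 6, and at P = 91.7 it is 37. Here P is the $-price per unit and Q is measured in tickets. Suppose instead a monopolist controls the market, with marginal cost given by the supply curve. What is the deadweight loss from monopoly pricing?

$46.53

Demand slope = (51.5 − 82.5)/(37 − 6) = −1, so P = 88.5 − Q.
Supply slope = (91.7 − 42.1)/(37 − 6) = 1.6, so P = 32.5 + 1.6Q.
Competitive equilibrium: 88.5 − Q = 32.5 + 1.6Q → Q* = 21.5385, P* = 66.9615.
Marginal revenue: MR = 88.5 − 2Q. Set MR = MC: 88.5 − 2Q = 32.5 + 1.6Q → Q_m = 15.5556.
Price P_m = 88.5 − 1·15.5556 = 72.9444; MC(Q_m) = 32.5 + 1.6·15.5556 = 57.389.
Competitive Q* = 21.5385, so ΔQ = 5.9829; wedge = 72.9444 − 57.389 = 15.5554.
Deadweight loss = ½ × 5.9829 × 15.5554 = $46.53.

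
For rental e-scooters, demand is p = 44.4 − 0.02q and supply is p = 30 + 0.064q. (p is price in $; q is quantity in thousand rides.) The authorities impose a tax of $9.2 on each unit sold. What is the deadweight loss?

Competitive equilibrium: 44.4 − 0.02q = 30 + 0.064q → q* = 171.4286, p* = 40.9714.
With the tax, the buyer price exceeds the seller price by 9.2: (44.4 − 0.02q) − (30 + 0.064q) = 9.2 → q' = 61.9048.
Δq = 171.4286 − 61.9048 = 109.5238; the wedge equals the tax, 9.2.
DWL = ½ × 109.5238 × 9.2 = $503.81 thousand.

$503.81 thousand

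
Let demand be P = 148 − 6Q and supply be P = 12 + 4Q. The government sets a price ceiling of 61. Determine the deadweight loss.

9.11

Competitive equilibrium: 148 − 6Q = 12 + 4Q → Q* = 13.6, P* = 66.4.
At the ceiling P = 61, quantity supplied = (61 − 12)/4 = 12.25.
Willingness to pay at Q' = 12.25: 148 − 6·12.25 = 74.5.
ΔQ = 13.6 − 12.25 = 1.35; wedge = 74.5 − 61 = 13.5.
The triangle = ½ × 1.35 × 13.5 = 9.11.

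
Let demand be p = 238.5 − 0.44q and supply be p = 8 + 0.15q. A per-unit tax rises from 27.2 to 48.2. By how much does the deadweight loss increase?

Competitive equilibrium: 238.5 − 0.44q = 8 + 0.15q → q* = 390.678, p* = 66.6017.
For a per-unit tax t: Δq = t/0.59, so DWL = ½·t·(t/0.59) = t²/1.18.
At t = 27.2: DWL = 626.983. At t = 48.2: DWL = 1968.847.
Increase = 1968.847 − 626.983 = 1341.86.

1341.86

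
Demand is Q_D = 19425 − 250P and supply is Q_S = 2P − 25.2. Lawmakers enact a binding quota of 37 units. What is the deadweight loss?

In inverse form: demand P = 77.7 − 0.004Q, supply P = 12.6 + 0.5Q.
Competitive equilibrium: 77.7 − 0.004Q = 12.6 + 0.5Q → Q* = 129.16667, P* = 77.18333.
At Q = 37: demand price = 77.7 − 0.004·37 = 77.552; supply price = 12.6 + 0.5·37 = 31.1.
ΔQ = 129.16667 − 37 = 92.16667; wedge = 77.552 − 31.1 = 46.452.
The triangle = ½ × 92.16667 × 46.452 = 2140.663.

2140.663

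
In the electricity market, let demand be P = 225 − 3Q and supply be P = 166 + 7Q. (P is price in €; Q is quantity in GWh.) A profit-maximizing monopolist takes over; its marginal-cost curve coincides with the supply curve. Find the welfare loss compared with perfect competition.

Competitive equilibrium: 225 − 3Q = 166 + 7Q → Q* = 5.9, P* = 207.3.
Marginal revenue: MR = 225 − 6Q. Set MR = MC: 225 − 6Q = 166 + 7Q → Q_m = 4.5385.
Price P_m = 225 − 3·4.5385 = 211.3845; MC(Q_m) = 166 + 7·4.5385 = 197.7695.
Competitive Q* = 5.9, so ΔQ = 1.3615; wedge = 211.3845 − 197.7695 = 13.615.
Welfare loss = ½ × 1.3615 × 13.615 = €9.27.

€9.27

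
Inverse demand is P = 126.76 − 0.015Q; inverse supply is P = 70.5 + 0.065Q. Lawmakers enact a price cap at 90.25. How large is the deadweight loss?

6380.94

Competitive equilibrium: 126.76 − 0.015Q = 70.5 + 0.065Q → Q* = 703.25, P* = 116.2113.
At the ceiling P = 90.25, quantity supplied = (90.25 − 70.5)/0.065 = 303.8462.
Willingness to pay at Q' = 303.8462: 126.76 − 0.015·303.8462 = 122.2023.
ΔQ = 703.25 − 303.8462 = 399.4038; wedge = 122.2023 − 90.25 = 31.9523.
Welfare loss = ½ × 399.4038 × 31.9523 = 6380.94.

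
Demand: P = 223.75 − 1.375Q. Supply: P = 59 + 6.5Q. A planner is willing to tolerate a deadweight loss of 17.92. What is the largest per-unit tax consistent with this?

16.8

Competitive equilibrium: 223.75 − 1.375Q = 59 + 6.5Q → Q* = 20.9206, P* = 194.9841.
A tax t gives ΔQ = t/7.875 and wedge t, so DWL = t²/15.75.
t²/15.75 = 17.92 → t² = 282.24 → t = 16.8.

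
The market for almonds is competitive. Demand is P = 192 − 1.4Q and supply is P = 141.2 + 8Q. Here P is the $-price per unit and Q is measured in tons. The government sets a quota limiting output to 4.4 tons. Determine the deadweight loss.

Competitive equilibrium: 192 − 1.4Q = 141.2 + 8Q → Q* = 5.4043, P* = 184.434.
At Q = 4.4: demand price = 192 − 1.4·4.4 = 185.84; supply price = 141.2 + 8·4.4 = 176.4.
ΔQ = 5.4043 − 4.4 = 1.0043; wedge = 185.84 − 176.4 = 9.44.
The triangle = ½ × 1.0043 × 9.44 = $4.74.

$4.74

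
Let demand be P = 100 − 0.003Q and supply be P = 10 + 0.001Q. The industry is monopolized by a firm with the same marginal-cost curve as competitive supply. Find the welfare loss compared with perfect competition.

Competitive equilibrium: 100 − 0.003Q = 10 + 0.001Q → Q* = 22500, P* = 32.5.
Marginal revenue: MR = 100 − 0.006Q. Set MR = MC: 100 − 0.006Q = 10 + 0.001Q → Q_m = 12857.14286.
Price P_m = 100 − 0.003·12857.14286 = 61.42857; MC(Q_m) = 10 + 0.001·12857.14286 = 22.85714.
Competitive Q* = 22500, so ΔQ = 9642.85714; wedge = 61.42857 − 22.85714 = 38.57143.
Deadweight loss = ½ × 9642.85714 × 38.57143 = 185969.39.

185969.39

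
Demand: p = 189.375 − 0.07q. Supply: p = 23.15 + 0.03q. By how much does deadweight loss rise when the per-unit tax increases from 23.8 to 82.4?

Competitive equilibrium: 189.375 − 0.07q = 23.15 + 0.03q → q* = 1662.25, p* = 73.0175.
For a per-unit tax t: Δq = t/0.1, so DWL = ½·t·(t/0.1) = t²/0.2.
At t = 23.8: DWL = 2832.2. At t = 82.4: DWL = 33948.8.
Increase = 33948.8 − 2832.2 = 31116.60.

31116.60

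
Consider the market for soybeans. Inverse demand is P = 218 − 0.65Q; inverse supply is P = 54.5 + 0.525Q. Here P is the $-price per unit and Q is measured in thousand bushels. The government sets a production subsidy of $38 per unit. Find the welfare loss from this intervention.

Competitive equilibrium: 218 − 0.65Q = 54.5 + 0.525Q → Q* = 139.1489, P* = 127.5532.
The subsidy lowers effective supply by 38: P = 16.5 + 0.525Q.
New quantity: 218 − 0.65Q = 16.5 + 0.525Q → Q' = 171.4894.
Overproduction ΔQ = 171.4894 − 139.1489 = 32.3405; wedge = subsidy = 38.
Deadweight loss = ½ × 32.3405 × 38 = $614.47 thousand.

$614.47 thousand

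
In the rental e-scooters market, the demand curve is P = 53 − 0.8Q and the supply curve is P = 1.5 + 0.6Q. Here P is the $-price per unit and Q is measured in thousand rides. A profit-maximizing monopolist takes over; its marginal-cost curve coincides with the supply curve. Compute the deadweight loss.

Competitive equilibrium: 53 − 0.8Q = 1.5 + 0.6Q → Q* = 36.7857, P* = 23.5714.
Marginal revenue: MR = 53 − 1.6Q. Set MR = MC: 53 − 1.6Q = 1.5 + 0.6Q → Q_m = 23.4091.
Price P_m = 53 − 0.8·23.4091 = 34.2727; MC(Q_m) = 1.5 + 0.6·23.4091 = 15.5455.
Competitive Q* = 36.7857, so ΔQ = 13.3766; wedge = 34.2727 − 15.5455 = 18.7272.
Welfare loss = ½ × 13.3766 × 18.7272 = $125.25 thousand.

$125.25 thousand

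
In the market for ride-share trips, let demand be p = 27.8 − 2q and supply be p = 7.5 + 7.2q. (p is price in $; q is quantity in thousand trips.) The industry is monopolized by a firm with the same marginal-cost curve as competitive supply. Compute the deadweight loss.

Competitive equilibrium: 27.8 − 2q = 7.5 + 7.2q → q* = 2.2065, p* = 23.387.
Marginal revenue: MR = 27.8 − 4q. Set MR = MC: 27.8 − 4q = 7.5 + 7.2q → q_m = 1.8125.
Price p_m = 27.8 − 2·1.8125 = 24.175; MC(q_m) = 7.5 + 7.2·1.8125 = 20.55.
Competitive q* = 2.2065, so Δq = 0.394; wedge = 24.175 − 20.55 = 3.625.
Welfare loss = ½ × 0.394 × 3.625 = $0.71 thousand.

$0.71 thousand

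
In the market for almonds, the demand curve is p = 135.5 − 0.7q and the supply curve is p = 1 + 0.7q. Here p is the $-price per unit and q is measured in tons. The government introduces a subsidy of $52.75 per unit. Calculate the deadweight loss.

Competitive equilibrium: 135.5 − 0.7q = 1 + 0.7q → q* = 96.0714, p* = 68.25.
The subsidy lowers effective supply by 52.75: p = 0.7q − 51.75.
New quantity: 135.5 − 0.7q = 0.7q − 51.75 → q' = 133.75.
Overproduction Δq = 133.75 − 96.0714 = 37.6786; wedge = subsidy = 52.75.
Deadweight loss = ½ × 37.6786 × 52.75 = $993.77.

$993.77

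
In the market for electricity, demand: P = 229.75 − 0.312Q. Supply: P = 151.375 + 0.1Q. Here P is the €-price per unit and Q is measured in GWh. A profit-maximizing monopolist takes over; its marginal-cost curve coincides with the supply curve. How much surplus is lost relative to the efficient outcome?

Competitive equilibrium: 229.75 − 0.312Q = 151.375 + 0.1Q → Q* = 190.2306, P* = 170.3981.
Marginal revenue: MR = 229.75 − 0.624Q. Set MR = MC: 229.75 − 0.624Q = 151.375 + 0.1Q → Q_m = 108.2528.
Price P_m = 229.75 − 0.312·108.2528 = 195.9751; MC(Q_m) = 151.375 + 0.1·108.2528 = 162.2003.
Competitive Q* = 190.2306, so ΔQ = 81.9778; wedge = 195.9751 − 162.2003 = 33.7748.
DWL = ½ × 81.9778 × 33.7748 = €1384.39.

€1384.39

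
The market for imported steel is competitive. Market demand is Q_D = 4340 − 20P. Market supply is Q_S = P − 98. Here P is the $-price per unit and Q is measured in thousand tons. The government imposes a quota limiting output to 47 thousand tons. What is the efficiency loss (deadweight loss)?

$2310.06 thousand

In inverse form: demand P = 217 − 0.05Q, supply P = 98 + Q.
Competitive equilibrium: 217 − 0.05Q = 98 + Q → Q* = 113.3333, P* = 211.3333.
At Q = 47: demand price = 217 − 0.05·47 = 214.65; supply price = 98 + 1·47 = 145.
ΔQ = 113.3333 − 47 = 66.3333; wedge = 214.65 − 145 = 69.65.
The triangle = ½ × 66.3333 × 69.65 = $2310.06 thousand.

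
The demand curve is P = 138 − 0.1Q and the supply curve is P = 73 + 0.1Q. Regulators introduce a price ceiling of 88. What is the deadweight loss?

Competitive equilibrium: 138 − 0.1Q = 73 + 0.1Q → Q* = 325, P* = 105.5.
At the ceiling P = 88, quantity supplied = (88 − 73)/0.1 = 150.
Willingness to pay at Q' = 150: 138 − 0.1·150 = 123.
ΔQ = 325 − 150 = 175; wedge = 123 − 88 = 35.
DWL = ½ × 175 × 35 = 3062.50.

3062.50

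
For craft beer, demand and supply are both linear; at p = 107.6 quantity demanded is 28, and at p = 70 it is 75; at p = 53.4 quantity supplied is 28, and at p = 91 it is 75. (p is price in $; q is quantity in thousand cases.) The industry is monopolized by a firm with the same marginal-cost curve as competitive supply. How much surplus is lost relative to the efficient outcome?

$340.31 thousand

Demand slope = (70 − 107.6)/(75 − 28) = −0.8, so p = 130 − 0.8q.
Supply slope = (91 − 53.4)/(75 − 28) = 0.8, so p = 31 + 0.8q.
Competitive equilibrium: 130 − 0.8q = 31 + 0.8q → q* = 61.875, p* = 80.5.
Marginal revenue: MR = 130 − 1.6q. Set MR = MC: 130 − 1.6q = 31 + 0.8q → q_m = 41.25.
Price p_m = 130 − 0.8·41.25 = 97; MC(q_m) = 31 + 0.8·41.25 = 64.
Competitive q* = 61.875, so Δq = 20.625; wedge = 97 − 64 = 33.
Deadweight loss = ½ × 20.625 × 33 = $340.31 thousand.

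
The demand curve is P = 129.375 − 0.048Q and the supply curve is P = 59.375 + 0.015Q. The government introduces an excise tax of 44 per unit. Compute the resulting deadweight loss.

Competitive equilibrium: 129.375 − 0.048Q = 59.375 + 0.015Q → Q* = 1111.1111, P* = 76.0417.
With the tax, the buyer price exceeds the seller price by 44: (129.375 − 0.048Q) − (59.375 + 0.015Q) = 44 → Q' = 412.6984.
ΔQ = 1111.1111 − 412.6984 = 698.4127; the wedge equals the tax, 44.
DWL = ½ × 698.4127 × 44 = 15365.08.

15365.08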